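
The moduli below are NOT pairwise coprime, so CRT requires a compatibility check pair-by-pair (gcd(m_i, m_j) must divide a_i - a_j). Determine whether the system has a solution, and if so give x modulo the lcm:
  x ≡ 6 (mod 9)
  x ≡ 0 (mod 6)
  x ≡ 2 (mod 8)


Moduli 9, 6, 8 are not pairwise coprime, so CRT works modulo lcm(m_i) when all pairwise compatibility conditions hold.
Pairwise compatibility: gcd(m_i, m_j) must divide a_i - a_j for every pair.
Merge one congruence at a time:
  Start: x ≡ 6 (mod 9).
  Combine with x ≡ 0 (mod 6): gcd(9, 6) = 3; 0 - 6 = -6, which IS divisible by 3, so compatible.
    Write x = 6 + 9·t and substitute into x ≡ 0 (mod 6): 9·t ≡ 0 − 6 = -6 (mod 6).
    Divide the congruence (and modulus) by g = 3: 3·t ≡ -2 (mod 2).
    Reduce coefficients mod 2: 1·t ≡ 0 (mod 2).
    So t ≡ 0 (mod 2).
    Then x = 6 + 9·0 = 6, valid modulo lcm(9, 6) = 18: x ≡ 6 (mod 18).
  Combine with x ≡ 2 (mod 8): gcd(18, 8) = 2; 2 - 6 = -4, which IS divisible by 2, so compatible.
    Write x = 6 + 18·t and substitute into x ≡ 2 (mod 8): 18·t ≡ 2 − 6 = -4 (mod 8).
    Divide the congruence (and modulus) by g = 2: 9·t ≡ -2 (mod 4).
    Reduce coefficients mod 4: 1·t ≡ 2 (mod 4).
    So t ≡ 2 (mod 4).
    Then x = 6 + 18·2 = 42, valid modulo lcm(18, 8) = 72: x ≡ 42 (mod 72).
Verify: 42 mod 9 = 6, 42 mod 6 = 0, 42 mod 8 = 2.

x ≡ 42 (mod 72).


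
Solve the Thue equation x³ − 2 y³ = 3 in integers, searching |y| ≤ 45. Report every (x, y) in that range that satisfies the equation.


The equation is x³ - 2y³ = 3. For fixed y, x³ = 2·y³ + 3, so a solution requires the RHS to be a perfect cube.
Strategy: iterate y from -45 to 45, compute RHS = 2·y³ + 3, and check whether it is a (positive or negative) perfect cube.
Check small values of y:
  y = 0: RHS = 3 is not a perfect cube.
  y = 1: RHS = 5 is not a perfect cube.
  y = -1: RHS = 1 = (1)³ ⇒ x = 1 works.
  y = 2: RHS = 19 is not a perfect cube.
  y = -2: RHS = -13 is not a perfect cube.
  y = 3: RHS = 57 is not a perfect cube.
  y = -3: RHS = -51 is not a perfect cube.
Continuing, at y = -4: RHS = -125 = (-5)³ ⇒ x = -5 works.
Searching the remaining y in |y| ≤ 45 finds no further solutions.
Collected solutions: (1, -1), (-5, -4).

Solutions (with |y| ≤ 45): (1, -1), (-5, -4).


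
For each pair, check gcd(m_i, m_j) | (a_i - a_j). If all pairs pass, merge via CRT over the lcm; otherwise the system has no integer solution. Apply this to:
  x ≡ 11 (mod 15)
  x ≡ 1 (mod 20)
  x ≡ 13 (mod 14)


Moduli 15, 20, 14 are not pairwise coprime, so CRT works modulo lcm(m_i) when all pairwise compatibility conditions hold.
Pairwise compatibility: gcd(m_i, m_j) must divide a_i - a_j for every pair.
Merge one congruence at a time:
  Start: x ≡ 11 (mod 15).
  Combine with x ≡ 1 (mod 20): gcd(15, 20) = 5; 1 - 11 = -10, which IS divisible by 5, so compatible.
    Write x = 11 + 15·t and substitute into x ≡ 1 (mod 20): 15·t ≡ 1 − 11 = -10 (mod 20).
    Divide the congruence (and modulus) by g = 5: 3·t ≡ -2 (mod 4).
    Reduce coefficients mod 4: 3·t ≡ 2 (mod 4).
    The inverse of 3 mod 4 is 3 (since 3·3 = 9 = 2·4 + 1), so t ≡ 3·2 = 6 ≡ 2 (mod 4).
    Then x = 11 + 15·2 = 41, valid modulo lcm(15, 20) = 60: x ≡ 41 (mod 60).
  Combine with x ≡ 13 (mod 14): gcd(60, 14) = 2; 13 - 41 = -28, which IS divisible by 2, so compatible.
    Write x = 41 + 60·t and substitute into x ≡ 13 (mod 14): 60·t ≡ 13 − 41 = -28 (mod 14).
    Divide the congruence (and modulus) by g = 2: 30·t ≡ -14 (mod 7).
    Reduce coefficients mod 7: 2·t ≡ 0 (mod 7).
    The inverse of 2 mod 7 is 4 (since 2·4 = 8 = 1·7 + 1), so t ≡ 4·0 = 0 ≡ 0 (mod 7).
    Then x = 41 + 60·0 = 41, valid modulo lcm(60, 14) = 420: x ≡ 41 (mod 420).
Verify: 41 mod 15 = 11, 41 mod 20 = 1, 41 mod 14 = 13.

x ≡ 41 (mod 420).


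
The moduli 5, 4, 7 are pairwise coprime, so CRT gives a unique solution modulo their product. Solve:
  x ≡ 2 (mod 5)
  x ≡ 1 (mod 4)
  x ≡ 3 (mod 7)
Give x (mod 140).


Moduli 5, 4, 7 are pairwise coprime; by CRT there is a unique solution modulo M = 5 · 4 · 7 = 140.
Solve pairwise, accumulating the modulus:
  Start with x ≡ 2 (mod 5).
  Combine with x ≡ 1 (mod 4): since gcd(5, 4) = 1, we get a unique residue mod 20.
    Write x = 2 + 5·t and substitute into x ≡ 1 (mod 4): 5·t ≡ 1 − 2 = -1 (mod 4).
    Reduce coefficients mod 4: 1·t ≡ 3 (mod 4).
    So t ≡ 3 (mod 4).
    Then x = 2 + 5·3 = 17, valid modulo lcm(5, 4) = 20: x ≡ 17 (mod 20).
  Combine with x ≡ 3 (mod 7): since gcd(20, 7) = 1, we get a unique residue mod 140.
    Write x = 17 + 20·t and substitute into x ≡ 3 (mod 7): 20·t ≡ 3 − 17 = -14 (mod 7).
    Reduce coefficients mod 7: 6·t ≡ 0 (mod 7).
    The inverse of 6 mod 7 is 6 (since 6·6 = 36 = 5·7 + 1), so t ≡ 6·0 = 0 ≡ 0 (mod 7).
    Then x = 17 + 20·0 = 17, valid modulo lcm(20, 7) = 140: x ≡ 17 (mod 140).
Verify: 17 mod 5 = 2 ✓, 17 mod 4 = 1 ✓, 17 mod 7 = 3 ✓.

x ≡ 17 (mod 140).


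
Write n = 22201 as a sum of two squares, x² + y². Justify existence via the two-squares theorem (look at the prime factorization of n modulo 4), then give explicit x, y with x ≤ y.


Step 1: Factor n = 22201 = 149^2.
Step 2: Check the mod-4 condition on each prime factor: 149 ≡ 1 (mod 4), exponent 2.
All primes ≡ 3 (mod 4) appear to even exponent (or don't appear), so by the two-squares theorem n IS expressible as a sum of two squares.
Step 3: Build a representation. Here n = 149 · 149 is a product of primes ≡ 1 (mod 4). Each prime p ≡ 1 (mod 4) is itself a sum of two squares; find a² by testing p − a² for a perfect square:
  149: 149 − 1² = 148, 149 − 2² = 145, 149 − 3² = 140, 149 − 4² = 133, 149 − 5² = 124, 149 − 6² = 113, 149 − 7² = 100 = 10² ⇒ 149 = 7² + 10².
  Combine using the Brahmagupta–Fibonacci identity (a² + b²)(c² + d²) = (ac − bd)² + (ad + bc)² = (ac + bd)² + (ad − bc)²:
  149 · 149 = 22201: from (7² + 10²)(7² + 10²), take (7·7 − 10·10, 7·10 + 10·7) = (49 − 100, 70 + 70) = (-51, 140); dropping signs (only squares matter) gives (51, 140); check 51² + 140² = 2601 + 19600 = 22201 ✓.
Step 4: Order so x ≤ y and verify: 51² + 140² = 2601 + 19600 = 22201 = n. ✓

n = 22201 = 51² + 140² (one valid representation with x ≤ y).


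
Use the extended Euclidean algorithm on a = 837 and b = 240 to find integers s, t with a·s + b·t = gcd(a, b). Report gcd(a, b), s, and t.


Euclidean algorithm on (837, 240) — divide until remainder is 0:
  837 = 3 · 240 + 117
  240 = 2 · 117 + 6
  117 = 19 · 6 + 3
  6 = 2 · 3 + 0
gcd(837, 240) = 3.
Track Bezout coefficients alongside the remainders: start with r₀ = 837 = a·1 + b·0 (s = 1, t = 0) and r₁ = 240 = a·0 + b·1 (s = 0, t = 1); each new remainder r_{k+1} = r_{k-1} − q_k·r_k inherits s_{k+1} = s_{k-1} − q_k·s_k, t_{k+1} = t_{k-1} − q_k·t_k, so r_k = a·s_k + b·t_k at every step:
  q = 3: r = 117, s = 1 − 3·0 = 1, t = 0 − 3·1 = -3  (check: 837·1 + 240·(-3) = 117)
  q = 2: r = 6, s = 0 − 2·1 = -2, t = 1 − 2·(-3) = 7  (check: 837·(-2) + 240·7 = 6)
  q = 19: r = 3, s = 1 − 19·(-2) = 39, t = -3 − 19·7 = -136  (check: 837·39 + 240·(-136) = 3)
The row with r = 3 (the gcd) gives the Bezout coefficients s = 39, t = -136.
Result: 837 · (39) + 240 · (-136) = 3.

gcd(837, 240) = 3; s = 39, t = -136 (check: 837·39 + 240·(-136) = 3).


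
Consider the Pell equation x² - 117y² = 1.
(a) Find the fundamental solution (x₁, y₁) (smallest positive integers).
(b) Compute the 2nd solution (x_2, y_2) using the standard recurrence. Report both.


Step 1: Find the fundamental solution (x₁, y₁) of x² - 117y² = 1.
  Expand √117 as a continued fraction. a₀ = ⌊√117⌋ = 10; iterate m_{k+1} = d_k·a_k − m_k, d_{k+1} = (117 − m_{k+1}²)/d_k, a_{k+1} = ⌊(a₀ + m_{k+1})/d_{k+1}⌋ (starting m₀ = 0, d₀ = 1), with convergents p_k = a_k·p_{k-1} + p_{k-2}, q_k = a_k·q_{k-1} + q_{k-2} (p₋₁ = 1, q₋₁ = 0):
  k = 0: a₀ = 10; p₀/q₀ = 10/1; p₀² − 117·q₀² = 100 − 117 = -17.
  k = 1: m = 10, d = 17, a = ⌊(10 + 10)/17⌋ = 1; p/q = (1·10 + 1)/(1·1 + 0) = 11/1; p² − 117·q² = 121 − 117 = 4.
  k = 2: m = 7, d = 4, a = ⌊(10 + 7)/4⌋ = 4; p/q = (4·11 + 10)/(4·1 + 1) = 54/5; p² − 117·q² = 2916 − 2925 = -9.
  k = 3: m = 9, d = 9, a = ⌊(10 + 9)/9⌋ = 2; p/q = (2·54 + 11)/(2·5 + 1) = 119/11; p² − 117·q² = 14161 − 14157 = 4.
  k = 4: m = 9, d = 4, a = ⌊(10 + 9)/4⌋ = 4; p/q = (4·119 + 54)/(4·11 + 5) = 530/49; p² − 117·q² = 280900 − 280917 = -17.
  k = 5: m = 7, d = 17, a = ⌊(10 + 7)/17⌋ = 1; p/q = (1·530 + 119)/(1·49 + 11) = 649/60; p² − 117·q² = 421201 − 421200 = 1.
  The first convergent with p² − 117·q² = 1 gives the fundamental solution (x₁, y₁) = (649, 60).
Step 2: Apply the recurrence (x_{n+1}, y_{n+1}) = (x₁x_n + 117y₁y_n, x₁y_n + y₁x_n) repeatedly.
  From (x_1, y_1) = (649, 60): x_2 = 649·649 + 117·60·60 = 842401; y_2 = 649·60 + 60·649 = 77880.
Step 3: Verify x_2² - 117·y_2² = 709639444801 - 709639444800 = 1 (should be 1). ✓

(x_1, y_1) = (649, 60); (x_2, y_2) = (842401, 77880).


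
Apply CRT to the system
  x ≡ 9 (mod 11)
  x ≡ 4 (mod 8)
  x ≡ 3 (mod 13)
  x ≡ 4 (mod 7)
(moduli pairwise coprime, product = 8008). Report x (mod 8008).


Product of moduli M = 11 · 8 · 13 · 7 = 8008.
Merge one congruence at a time:
  Start: x ≡ 9 (mod 11).
  Combine with x ≡ 4 (mod 8); new modulus lcm = 88.
    Write x = 9 + 11·t and substitute into x ≡ 4 (mod 8): 11·t ≡ 4 − 9 = -5 (mod 8).
    Reduce coefficients mod 8: 3·t ≡ 3 (mod 8).
    The inverse of 3 mod 8 is 3 (since 3·3 = 9 = 1·8 + 1), so t ≡ 3·3 = 9 ≡ 1 (mod 8).
    Then x = 9 + 11·1 = 20, valid modulo lcm(11, 8) = 88: x ≡ 20 (mod 88).
  Combine with x ≡ 3 (mod 13); new modulus lcm = 1144.
    Write x = 20 + 88·t and substitute into x ≡ 3 (mod 13): 88·t ≡ 3 − 20 = -17 (mod 13).
    Reduce coefficients mod 13: 10·t ≡ 9 (mod 13).
    The inverse of 10 mod 13 is 4 (since 10·4 = 40 = 3·13 + 1), so t ≡ 4·9 = 36 ≡ 10 (mod 13).
    Then x = 20 + 88·10 = 900, valid modulo lcm(88, 13) = 1144: x ≡ 900 (mod 1144).
  Combine with x ≡ 4 (mod 7); new modulus lcm = 8008.
    Write x = 900 + 1144·t and substitute into x ≡ 4 (mod 7): 1144·t ≡ 4 − 900 = -896 (mod 7).
    Reduce coefficients mod 7: 3·t ≡ 0 (mod 7).
    The inverse of 3 mod 7 is 5 (since 3·5 = 15 = 2·7 + 1), so t ≡ 5·0 = 0 ≡ 0 (mod 7).
    Then x = 900 + 1144·0 = 900, valid modulo lcm(1144, 7) = 8008: x ≡ 900 (mod 8008).
Verify against each original: 900 mod 11 = 9, 900 mod 8 = 4, 900 mod 13 = 3, 900 mod 7 = 4.

x ≡ 900 (mod 8008).


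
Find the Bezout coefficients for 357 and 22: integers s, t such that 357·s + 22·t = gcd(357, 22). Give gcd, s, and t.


Euclidean algorithm on (357, 22) — divide until remainder is 0:
  357 = 16 · 22 + 5
  22 = 4 · 5 + 2
  5 = 2 · 2 + 1
  2 = 2 · 1 + 0
gcd(357, 22) = 1.
Track Bezout coefficients alongside the remainders: start with r₀ = 357 = a·1 + b·0 (s = 1, t = 0) and r₁ = 22 = a·0 + b·1 (s = 0, t = 1); each new remainder r_{k+1} = r_{k-1} − q_k·r_k inherits s_{k+1} = s_{k-1} − q_k·s_k, t_{k+1} = t_{k-1} − q_k·t_k, so r_k = a·s_k + b·t_k at every step:
  q = 16: r = 5, s = 1 − 16·0 = 1, t = 0 − 16·1 = -16  (check: 357·1 + 22·(-16) = 5)
  q = 4: r = 2, s = 0 − 4·1 = -4, t = 1 − 4·(-16) = 65  (check: 357·(-4) + 22·65 = 2)
  q = 2: r = 1, s = 1 − 2·(-4) = 9, t = -16 − 2·65 = -146  (check: 357·9 + 22·(-146) = 1)
The row with r = 1 (the gcd) gives the Bezout coefficients s = 9, t = -146.
Result: 357 · (9) + 22 · (-146) = 1.

gcd(357, 22) = 1; s = 9, t = -146 (check: 357·9 + 22·(-146) = 1).


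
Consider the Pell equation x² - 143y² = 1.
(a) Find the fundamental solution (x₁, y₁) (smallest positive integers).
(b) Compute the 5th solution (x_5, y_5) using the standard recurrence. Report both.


Step 1: Find the fundamental solution (x₁, y₁) of x² - 143y² = 1.
  Expand √143 as a continued fraction. a₀ = ⌊√143⌋ = 11; iterate m_{k+1} = d_k·a_k − m_k, d_{k+1} = (143 − m_{k+1}²)/d_k, a_{k+1} = ⌊(a₀ + m_{k+1})/d_{k+1}⌋ (starting m₀ = 0, d₀ = 1), with convergents p_k = a_k·p_{k-1} + p_{k-2}, q_k = a_k·q_{k-1} + q_{k-2} (p₋₁ = 1, q₋₁ = 0):
  k = 0: a₀ = 11; p₀/q₀ = 11/1; p₀² − 143·q₀² = 121 − 143 = -22.
  k = 1: m = 11, d = 22, a = ⌊(11 + 11)/22⌋ = 1; p/q = (1·11 + 1)/(1·1 + 0) = 12/1; p² − 143·q² = 144 − 143 = 1.
  The first convergent with p² − 143·q² = 1 gives the fundamental solution (x₁, y₁) = (12, 1).
Step 2: Apply the recurrence (x_{n+1}, y_{n+1}) = (x₁x_n + 143y₁y_n, x₁y_n + y₁x_n) repeatedly.
  From (x_1, y_1) = (12, 1): x_2 = 12·12 + 143·1·1 = 287; y_2 = 12·1 + 1·12 = 24.
  From (x_2, y_2) = (287, 24): x_3 = 12·287 + 143·1·24 = 6876; y_3 = 12·24 + 1·287 = 575.
  From (x_3, y_3) = (6876, 575): x_4 = 12·6876 + 143·1·575 = 164737; y_4 = 12·575 + 1·6876 = 13776.
  From (x_4, y_4) = (164737, 13776): x_5 = 12·164737 + 143·1·13776 = 3946812; y_5 = 12·13776 + 1·164737 = 330049.
Step 3: Verify x_5² - 143·y_5² = 15577324963344 - 15577324963343 = 1 (should be 1). ✓

(x_1, y_1) = (12, 1); (x_5, y_5) = (3946812, 330049).


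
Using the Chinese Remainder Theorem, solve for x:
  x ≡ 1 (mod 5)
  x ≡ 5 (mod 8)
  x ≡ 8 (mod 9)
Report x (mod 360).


Moduli 5, 8, 9 are pairwise coprime; by CRT there is a unique solution modulo M = 5 · 8 · 9 = 360.
Solve pairwise, accumulating the modulus:
  Start with x ≡ 1 (mod 5).
  Combine with x ≡ 5 (mod 8): since gcd(5, 8) = 1, we get a unique residue mod 40.
    Write x = 1 + 5·t and substitute into x ≡ 5 (mod 8): 5·t ≡ 5 − 1 = 4 (mod 8).
    The inverse of 5 mod 8 is 5 (since 5·5 = 25 = 3·8 + 1), so t ≡ 5·4 = 20 ≡ 4 (mod 8).
    Then x = 1 + 5·4 = 21, valid modulo lcm(5, 8) = 40: x ≡ 21 (mod 40).
  Combine with x ≡ 8 (mod 9): since gcd(40, 9) = 1, we get a unique residue mod 360.
    Write x = 21 + 40·t and substitute into x ≡ 8 (mod 9): 40·t ≡ 8 − 21 = -13 (mod 9).
    Reduce coefficients mod 9: 4·t ≡ 5 (mod 9).
    The inverse of 4 mod 9 is 7 (since 4·7 = 28 = 3·9 + 1), so t ≡ 7·5 = 35 ≡ 8 (mod 9).
    Then x = 21 + 40·8 = 341, valid modulo lcm(40, 9) = 360: x ≡ 341 (mod 360).
Verify: 341 mod 5 = 1 ✓, 341 mod 8 = 5 ✓, 341 mod 9 = 8 ✓.

x ≡ 341 (mod 360).


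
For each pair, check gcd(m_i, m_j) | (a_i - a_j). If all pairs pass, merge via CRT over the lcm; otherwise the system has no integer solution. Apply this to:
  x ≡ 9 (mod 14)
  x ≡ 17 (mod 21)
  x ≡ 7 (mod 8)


Moduli 14, 21, 8 are not pairwise coprime, so CRT works modulo lcm(m_i) when all pairwise compatibility conditions hold.
Pairwise compatibility: gcd(m_i, m_j) must divide a_i - a_j for every pair.
Merge one congruence at a time:
  Start: x ≡ 9 (mod 14).
  Combine with x ≡ 17 (mod 21): gcd(14, 21) = 7, and 17 - 9 = 8 is NOT divisible by 7.
    ⇒ system is inconsistent (no integer solution).

No solution (the system is inconsistent).


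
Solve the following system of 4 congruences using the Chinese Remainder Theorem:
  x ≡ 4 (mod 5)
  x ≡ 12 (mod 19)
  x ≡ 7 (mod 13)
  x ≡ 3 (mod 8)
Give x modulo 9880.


Product of moduli M = 5 · 19 · 13 · 8 = 9880.
Merge one congruence at a time:
  Start: x ≡ 4 (mod 5).
  Combine with x ≡ 12 (mod 19); new modulus lcm = 95.
    Write x = 4 + 5·t and substitute into x ≡ 12 (mod 19): 5·t ≡ 12 − 4 = 8 (mod 19).
    The inverse of 5 mod 19 is 4 (since 5·4 = 20 = 1·19 + 1), so t ≡ 4·8 = 32 ≡ 13 (mod 19).
    Then x = 4 + 5·13 = 69, valid modulo lcm(5, 19) = 95: x ≡ 69 (mod 95).
  Combine with x ≡ 7 (mod 13); new modulus lcm = 1235.
    Write x = 69 + 95·t and substitute into x ≡ 7 (mod 13): 95·t ≡ 7 − 69 = -62 (mod 13).
    Reduce coefficients mod 13: 4·t ≡ 3 (mod 13).
    The inverse of 4 mod 13 is 10 (since 4·10 = 40 = 3·13 + 1), so t ≡ 10·3 = 30 ≡ 4 (mod 13).
    Then x = 69 + 95·4 = 449, valid modulo lcm(95, 13) = 1235: x ≡ 449 (mod 1235).
  Combine with x ≡ 3 (mod 8); new modulus lcm = 9880.
    Write x = 449 + 1235·t and substitute into x ≡ 3 (mod 8): 1235·t ≡ 3 − 449 = -446 (mod 8).
    Reduce coefficients mod 8: 3·t ≡ 2 (mod 8).
    The inverse of 3 mod 8 is 3 (since 3·3 = 9 = 1·8 + 1), so t ≡ 3·2 = 6 ≡ 6 (mod 8).
    Then x = 449 + 1235·6 = 7859, valid modulo lcm(1235, 8) = 9880: x ≡ 7859 (mod 9880).
Verify against each original: 7859 mod 5 = 4, 7859 mod 19 = 12, 7859 mod 13 = 7, 7859 mod 8 = 3.

x ≡ 7859 (mod 9880).


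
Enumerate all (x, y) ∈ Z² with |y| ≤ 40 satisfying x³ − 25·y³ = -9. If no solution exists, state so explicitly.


The equation is x³ - 25y³ = -9. For fixed y, x³ = 25·y³ − 9, so a solution requires the RHS to be a perfect cube.
Strategy: iterate y from -40 to 40, compute RHS = 25·y³ − 9, and check whether it is a (positive or negative) perfect cube.
Check small values of y:
  y = 0: RHS = -9 is not a perfect cube.
  y = 1: RHS = 16 is not a perfect cube.
  y = -1: RHS = -34 is not a perfect cube.
  y = 2: RHS = 191 is not a perfect cube.
  y = -2: RHS = -209 is not a perfect cube.
  y = 3: RHS = 666 is not a perfect cube.
  y = -3: RHS = -684 is not a perfect cube.
Continuing the search up to |y| = 40 finds no solutions either.
No (x, y) in the scanned range satisfies the equation.

No integer solutions with |y| ≤ 40.


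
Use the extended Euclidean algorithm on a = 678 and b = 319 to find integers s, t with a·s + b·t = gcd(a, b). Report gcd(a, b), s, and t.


Euclidean algorithm on (678, 319) — divide until remainder is 0:
  678 = 2 · 319 + 40
  319 = 7 · 40 + 39
  40 = 1 · 39 + 1
  39 = 39 · 1 + 0
gcd(678, 319) = 1.
Track Bezout coefficients alongside the remainders: start with r₀ = 678 = a·1 + b·0 (s = 1, t = 0) and r₁ = 319 = a·0 + b·1 (s = 0, t = 1); each new remainder r_{k+1} = r_{k-1} − q_k·r_k inherits s_{k+1} = s_{k-1} − q_k·s_k, t_{k+1} = t_{k-1} − q_k·t_k, so r_k = a·s_k + b·t_k at every step:
  q = 2: r = 40, s = 1 − 2·0 = 1, t = 0 − 2·1 = -2  (check: 678·1 + 319·(-2) = 40)
  q = 7: r = 39, s = 0 − 7·1 = -7, t = 1 − 7·(-2) = 15  (check: 678·(-7) + 319·15 = 39)
  q = 1: r = 1, s = 1 − 1·(-7) = 8, t = -2 − 1·15 = -17  (check: 678·8 + 319·(-17) = 1)
The row with r = 1 (the gcd) gives the Bezout coefficients s = 8, t = -17.
Result: 678 · (8) + 319 · (-17) = 1.

gcd(678, 319) = 1; s = 8, t = -17 (check: 678·8 + 319·(-17) = 1).


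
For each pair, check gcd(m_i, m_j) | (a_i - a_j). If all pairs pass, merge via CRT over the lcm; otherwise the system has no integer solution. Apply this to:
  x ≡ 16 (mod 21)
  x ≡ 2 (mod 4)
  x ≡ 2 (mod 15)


Moduli 21, 4, 15 are not pairwise coprime, so CRT works modulo lcm(m_i) when all pairwise compatibility conditions hold.
Pairwise compatibility: gcd(m_i, m_j) must divide a_i - a_j for every pair.
Merge one congruence at a time:
  Start: x ≡ 16 (mod 21).
  Combine with x ≡ 2 (mod 4): gcd(21, 4) = 1; 2 - 16 = -14, which IS divisible by 1, so compatible.
    Write x = 16 + 21·t and substitute into x ≡ 2 (mod 4): 21·t ≡ 2 − 16 = -14 (mod 4).
    Reduce coefficients mod 4: 1·t ≡ 2 (mod 4).
    So t ≡ 2 (mod 4).
    Then x = 16 + 21·2 = 58, valid modulo lcm(21, 4) = 84: x ≡ 58 (mod 84).
  Combine with x ≡ 2 (mod 15): gcd(84, 15) = 3, and 2 - 58 = -56 is NOT divisible by 3.
    ⇒ system is inconsistent (no integer solution).

No solution (the system is inconsistent).


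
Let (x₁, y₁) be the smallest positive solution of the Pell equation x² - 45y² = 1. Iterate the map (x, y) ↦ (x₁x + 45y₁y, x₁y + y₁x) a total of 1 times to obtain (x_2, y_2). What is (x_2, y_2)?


Step 1: Find the fundamental solution (x₁, y₁) of x² - 45y² = 1.
  Expand √45 as a continued fraction. a₀ = ⌊√45⌋ = 6; iterate m_{k+1} = d_k·a_k − m_k, d_{k+1} = (45 − m_{k+1}²)/d_k, a_{k+1} = ⌊(a₀ + m_{k+1})/d_{k+1}⌋ (starting m₀ = 0, d₀ = 1), with convergents p_k = a_k·p_{k-1} + p_{k-2}, q_k = a_k·q_{k-1} + q_{k-2} (p₋₁ = 1, q₋₁ = 0):
  k = 0: a₀ = 6; p₀/q₀ = 6/1; p₀² − 45·q₀² = 36 − 45 = -9.
  k = 1: m = 6, d = 9, a = ⌊(6 + 6)/9⌋ = 1; p/q = (1·6 + 1)/(1·1 + 0) = 7/1; p² − 45·q² = 49 − 45 = 4.
  k = 2: m = 3, d = 4, a = ⌊(6 + 3)/4⌋ = 2; p/q = (2·7 + 6)/(2·1 + 1) = 20/3; p² − 45·q² = 400 − 405 = -5.
  k = 3: m = 5, d = 5, a = ⌊(6 + 5)/5⌋ = 2; p/q = (2·20 + 7)/(2·3 + 1) = 47/7; p² − 45·q² = 2209 − 2205 = 4.
  k = 4: m = 5, d = 4, a = ⌊(6 + 5)/4⌋ = 2; p/q = (2·47 + 20)/(2·7 + 3) = 114/17; p² − 45·q² = 12996 − 13005 = -9.
  k = 5: m = 3, d = 9, a = ⌊(6 + 3)/9⌋ = 1; p/q = (1·114 + 47)/(1·17 + 7) = 161/24; p² − 45·q² = 25921 − 25920 = 1.
  The first convergent with p² − 45·q² = 1 gives the fundamental solution (x₁, y₁) = (161, 24).
Step 2: Apply the recurrence (x_{n+1}, y_{n+1}) = (x₁x_n + 45y₁y_n, x₁y_n + y₁x_n) repeatedly.
  From (x_1, y_1) = (161, 24): x_2 = 161·161 + 45·24·24 = 51841; y_2 = 161·24 + 24·161 = 7728.
Step 3: Verify x_2² - 45·y_2² = 2687489281 - 2687489280 = 1 (should be 1). ✓

(x_1, y_1) = (161, 24); (x_2, y_2) = (51841, 7728).


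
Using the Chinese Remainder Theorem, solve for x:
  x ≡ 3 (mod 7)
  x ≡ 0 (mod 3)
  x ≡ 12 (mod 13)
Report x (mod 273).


Moduli 7, 3, 13 are pairwise coprime; by CRT there is a unique solution modulo M = 7 · 3 · 13 = 273.
Solve pairwise, accumulating the modulus:
  Start with x ≡ 3 (mod 7).
  Combine with x ≡ 0 (mod 3): since gcd(7, 3) = 1, we get a unique residue mod 21.
    Write x = 3 + 7·t and substitute into x ≡ 0 (mod 3): 7·t ≡ 0 − 3 = -3 (mod 3).
    Reduce coefficients mod 3: 1·t ≡ 0 (mod 3).
    So t ≡ 0 (mod 3).
    Then x = 3 + 7·0 = 3, valid modulo lcm(7, 3) = 21: x ≡ 3 (mod 21).
  Combine with x ≡ 12 (mod 13): since gcd(21, 13) = 1, we get a unique residue mod 273.
    Write x = 3 + 21·t and substitute into x ≡ 12 (mod 13): 21·t ≡ 12 − 3 = 9 (mod 13).
    Reduce coefficients mod 13: 8·t ≡ 9 (mod 13).
    The inverse of 8 mod 13 is 5 (since 8·5 = 40 = 3·13 + 1), so t ≡ 5·9 = 45 ≡ 6 (mod 13).
    Then x = 3 + 21·6 = 129, valid modulo lcm(21, 13) = 273: x ≡ 129 (mod 273).
Verify: 129 mod 7 = 3 ✓, 129 mod 3 = 0 ✓, 129 mod 13 = 12 ✓.

x ≡ 129 (mod 273).


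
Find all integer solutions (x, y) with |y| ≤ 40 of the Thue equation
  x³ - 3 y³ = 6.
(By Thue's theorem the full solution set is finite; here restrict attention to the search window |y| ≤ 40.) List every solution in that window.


The equation is x³ - 3y³ = 6. For fixed y, x³ = 3·y³ + 6, so a solution requires the RHS to be a perfect cube.
Strategy: iterate y from -40 to 40, compute RHS = 3·y³ + 6, and check whether it is a (positive or negative) perfect cube.
Check small values of y:
  y = 0: RHS = 6 is not a perfect cube.
  y = 1: RHS = 9 is not a perfect cube.
  y = -1: RHS = 3 is not a perfect cube.
  y = 2: RHS = 30 is not a perfect cube.
  y = -2: RHS = -18 is not a perfect cube.
  y = 3: RHS = 87 is not a perfect cube.
  y = -3: RHS = -75 is not a perfect cube.
Continuing the search up to |y| = 40 finds no solutions either.
No (x, y) in the scanned range satisfies the equation.

No integer solutions with |y| ≤ 40.


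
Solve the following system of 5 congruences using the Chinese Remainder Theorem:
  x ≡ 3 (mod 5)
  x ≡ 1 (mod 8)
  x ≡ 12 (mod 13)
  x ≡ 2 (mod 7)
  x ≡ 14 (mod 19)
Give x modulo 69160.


Product of moduli M = 5 · 8 · 13 · 7 · 19 = 69160.
Merge one congruence at a time:
  Start: x ≡ 3 (mod 5).
  Combine with x ≡ 1 (mod 8); new modulus lcm = 40.
    Write x = 3 + 5·t and substitute into x ≡ 1 (mod 8): 5·t ≡ 1 − 3 = -2 (mod 8).
    Reduce coefficients mod 8: 5·t ≡ 6 (mod 8).
    The inverse of 5 mod 8 is 5 (since 5·5 = 25 = 3·8 + 1), so t ≡ 5·6 = 30 ≡ 6 (mod 8).
    Then x = 3 + 5·6 = 33, valid modulo lcm(5, 8) = 40: x ≡ 33 (mod 40).
  Combine with x ≡ 12 (mod 13); new modulus lcm = 520.
    Write x = 33 + 40·t and substitute into x ≡ 12 (mod 13): 40·t ≡ 12 − 33 = -21 (mod 13).
    Reduce coefficients mod 13: 1·t ≡ 5 (mod 13).
    So t ≡ 5 (mod 13).
    Then x = 33 + 40·5 = 233, valid modulo lcm(40, 13) = 520: x ≡ 233 (mod 520).
  Combine with x ≡ 2 (mod 7); new modulus lcm = 3640.
    Write x = 233 + 520·t and substitute into x ≡ 2 (mod 7): 520·t ≡ 2 − 233 = -231 (mod 7).
    Reduce coefficients mod 7: 2·t ≡ 0 (mod 7).
    The inverse of 2 mod 7 is 4 (since 2·4 = 8 = 1·7 + 1), so t ≡ 4·0 = 0 ≡ 0 (mod 7).
    Then x = 233 + 520·0 = 233, valid modulo lcm(520, 7) = 3640: x ≡ 233 (mod 3640).
  Combine with x ≡ 14 (mod 19); new modulus lcm = 69160.
    Write x = 233 + 3640·t and substitute into x ≡ 14 (mod 19): 3640·t ≡ 14 − 233 = -219 (mod 19).
    Reduce coefficients mod 19: 11·t ≡ 9 (mod 19).
    The inverse of 11 mod 19 is 7 (since 11·7 = 77 = 4·19 + 1), so t ≡ 7·9 = 63 ≡ 6 (mod 19).
    Then x = 233 + 3640·6 = 22073, valid modulo lcm(3640, 19) = 69160: x ≡ 22073 (mod 69160).
Verify against each original: 22073 mod 5 = 3, 22073 mod 8 = 1, 22073 mod 13 = 12, 22073 mod 7 = 2, 22073 mod 19 = 14.

x ≡ 22073 (mod 69160).


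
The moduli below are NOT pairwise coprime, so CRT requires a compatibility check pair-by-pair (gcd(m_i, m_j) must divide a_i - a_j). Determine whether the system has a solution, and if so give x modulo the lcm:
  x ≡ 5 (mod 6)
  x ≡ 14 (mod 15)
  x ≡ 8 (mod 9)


Moduli 6, 15, 9 are not pairwise coprime, so CRT works modulo lcm(m_i) when all pairwise compatibility conditions hold.
Pairwise compatibility: gcd(m_i, m_j) must divide a_i - a_j for every pair.
Merge one congruence at a time:
  Start: x ≡ 5 (mod 6).
  Combine with x ≡ 14 (mod 15): gcd(6, 15) = 3; 14 - 5 = 9, which IS divisible by 3, so compatible.
    Write x = 5 + 6·t and substitute into x ≡ 14 (mod 15): 6·t ≡ 14 − 5 = 9 (mod 15).
    Divide the congruence (and modulus) by g = 3: 2·t ≡ 3 (mod 5).
    The inverse of 2 mod 5 is 3 (since 2·3 = 6 = 1·5 + 1), so t ≡ 3·3 = 9 ≡ 4 (mod 5).
    Then x = 5 + 6·4 = 29, valid modulo lcm(6, 15) = 30: x ≡ 29 (mod 30).
  Combine with x ≡ 8 (mod 9): gcd(30, 9) = 3; 8 - 29 = -21, which IS divisible by 3, so compatible.
    Write x = 29 + 30·t and substitute into x ≡ 8 (mod 9): 30·t ≡ 8 − 29 = -21 (mod 9).
    Divide the congruence (and modulus) by g = 3: 10·t ≡ -7 (mod 3).
    Reduce coefficients mod 3: 1·t ≡ 2 (mod 3).
    So t ≡ 2 (mod 3).
    Then x = 29 + 30·2 = 89, valid modulo lcm(30, 9) = 90: x ≡ 89 (mod 90).
Verify: 89 mod 6 = 5, 89 mod 15 = 14, 89 mod 9 = 8.

x ≡ 89 (mod 90).


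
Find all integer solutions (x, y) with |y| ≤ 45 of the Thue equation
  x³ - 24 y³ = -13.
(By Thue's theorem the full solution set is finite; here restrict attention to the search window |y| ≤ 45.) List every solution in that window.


The equation is x³ - 24y³ = -13. For fixed y, x³ = 24·y³ − 13, so a solution requires the RHS to be a perfect cube.
Strategy: iterate y from -45 to 45, compute RHS = 24·y³ − 13, and check whether it is a (positive or negative) perfect cube.
Check small values of y:
  y = 0: RHS = -13 is not a perfect cube.
  y = 1: RHS = 11 is not a perfect cube.
  y = -1: RHS = -37 is not a perfect cube.
  y = 2: RHS = 179 is not a perfect cube.
  y = -2: RHS = -205 is not a perfect cube.
  y = 3: RHS = 635 is not a perfect cube.
  y = -3: RHS = -661 is not a perfect cube.
Continuing the search up to |y| = 45 finds no solutions either.
No (x, y) in the scanned range satisfies the equation.

No integer solutions with |y| ≤ 45.


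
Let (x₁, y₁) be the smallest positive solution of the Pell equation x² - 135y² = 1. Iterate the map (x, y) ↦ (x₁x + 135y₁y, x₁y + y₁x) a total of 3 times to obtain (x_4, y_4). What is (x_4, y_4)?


Step 1: Find the fundamental solution (x₁, y₁) of x² - 135y² = 1.
  Expand √135 as a continued fraction. a₀ = ⌊√135⌋ = 11; iterate m_{k+1} = d_k·a_k − m_k, d_{k+1} = (135 − m_{k+1}²)/d_k, a_{k+1} = ⌊(a₀ + m_{k+1})/d_{k+1}⌋ (starting m₀ = 0, d₀ = 1), with convergents p_k = a_k·p_{k-1} + p_{k-2}, q_k = a_k·q_{k-1} + q_{k-2} (p₋₁ = 1, q₋₁ = 0):
  k = 0: a₀ = 11; p₀/q₀ = 11/1; p₀² − 135·q₀² = 121 − 135 = -14.
  k = 1: m = 11, d = 14, a = ⌊(11 + 11)/14⌋ = 1; p/q = (1·11 + 1)/(1·1 + 0) = 12/1; p² − 135·q² = 144 − 135 = 9.
  k = 2: m = 3, d = 9, a = ⌊(11 + 3)/9⌋ = 1; p/q = (1·12 + 11)/(1·1 + 1) = 23/2; p² − 135·q² = 529 − 540 = -11.
  k = 3: m = 6, d = 11, a = ⌊(11 + 6)/11⌋ = 1; p/q = (1·23 + 12)/(1·2 + 1) = 35/3; p² − 135·q² = 1225 − 1215 = 10.
  k = 4: m = 5, d = 10, a = ⌊(11 + 5)/10⌋ = 1; p/q = (1·35 + 23)/(1·3 + 2) = 58/5; p² − 135·q² = 3364 − 3375 = -11.
  k = 5: m = 5, d = 11, a = ⌊(11 + 5)/11⌋ = 1; p/q = (1·58 + 35)/(1·5 + 3) = 93/8; p² − 135·q² = 8649 − 8640 = 9.
  k = 6: m = 6, d = 9, a = ⌊(11 + 6)/9⌋ = 1; p/q = (1·93 + 58)/(1·8 + 5) = 151/13; p² − 135·q² = 22801 − 22815 = -14.
  k = 7: m = 3, d = 14, a = ⌊(11 + 3)/14⌋ = 1; p/q = (1·151 + 93)/(1·13 + 8) = 244/21; p² − 135·q² = 59536 − 59535 = 1.
  The first convergent with p² − 135·q² = 1 gives the fundamental solution (x₁, y₁) = (244, 21).
Step 2: Apply the recurrence (x_{n+1}, y_{n+1}) = (x₁x_n + 135y₁y_n, x₁y_n + y₁x_n) repeatedly.
  From (x_1, y_1) = (244, 21): x_2 = 244·244 + 135·21·21 = 119071; y_2 = 244·21 + 21·244 = 10248.
  From (x_2, y_2) = (119071, 10248): x_3 = 244·119071 + 135·21·10248 = 58106404; y_3 = 244·10248 + 21·119071 = 5001003.
  From (x_3, y_3) = (58106404, 5001003): x_4 = 244·58106404 + 135·21·5001003 = 28355806081; y_4 = 244·5001003 + 21·58106404 = 2440479216.
Step 3: Verify x_4² - 135·y_4² = 804051738503276578561 - 804051738503276578560 = 1 (should be 1). ✓

(x_1, y_1) = (244, 21); (x_4, y_4) = (28355806081, 2440479216).


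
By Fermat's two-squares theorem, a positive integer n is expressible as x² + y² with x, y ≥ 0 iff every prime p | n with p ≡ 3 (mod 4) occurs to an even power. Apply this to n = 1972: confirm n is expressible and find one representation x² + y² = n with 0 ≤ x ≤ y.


Step 1: Factor n = 1972 = 2^2 · 17 · 29.
Step 2: Check the mod-4 condition on each prime factor: 2 = 2 (special); 17 ≡ 1 (mod 4), exponent 1; 29 ≡ 1 (mod 4), exponent 1.
All primes ≡ 3 (mod 4) appear to even exponent (or don't appear), so by the two-squares theorem n IS expressible as a sum of two squares.
Step 3: Build a representation. Group n = k² · m with k = 2 and m = 17 · 29 = 493 (a product of primes ≡ 1 (mod 4)); a representation of m scales to one of n via (k·x)² + (k·y)² = k²(x² + y²). Each prime p ≡ 1 (mod 4) is itself a sum of two squares; find a² by testing p − a² for a perfect square:
  17: 17 − 1² = 16 = 4² ⇒ 17 = 1² + 4².
  29: 29 − 1² = 28, 29 − 2² = 25 = 5² ⇒ 29 = 2² + 5².
  Combine using the Brahmagupta–Fibonacci identity (a² + b²)(c² + d²) = (ac − bd)² + (ad + bc)² = (ac + bd)² + (ad − bc)²:
  17 · 29 = 493: from (1² + 4²)(2² + 5²), take (1·2 − 4·5, 1·5 + 4·2) = (2 − 20, 5 + 8) = (-18, 13); dropping signs (only squares matter) gives (18, 13); check 18² + 13² = 324 + 169 = 493 ✓.
  Scale by k = 2: (2·18, 2·13) = (36, 26).
Step 4: Order so x ≤ y and verify: 26² + 36² = 676 + 1296 = 1972 = n. ✓

n = 1972 = 26² + 36² (one valid representation with x ≤ y).


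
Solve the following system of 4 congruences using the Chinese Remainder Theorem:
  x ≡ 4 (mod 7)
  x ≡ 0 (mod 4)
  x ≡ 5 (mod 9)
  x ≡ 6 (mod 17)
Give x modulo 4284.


Product of moduli M = 7 · 4 · 9 · 17 = 4284.
Merge one congruence at a time:
  Start: x ≡ 4 (mod 7).
  Combine with x ≡ 0 (mod 4); new modulus lcm = 28.
    Write x = 4 + 7·t and substitute into x ≡ 0 (mod 4): 7·t ≡ 0 − 4 = -4 (mod 4).
    Reduce coefficients mod 4: 3·t ≡ 0 (mod 4).
    The inverse of 3 mod 4 is 3 (since 3·3 = 9 = 2·4 + 1), so t ≡ 3·0 = 0 ≡ 0 (mod 4).
    Then x = 4 + 7·0 = 4, valid modulo lcm(7, 4) = 28: x ≡ 4 (mod 28).
  Combine with x ≡ 5 (mod 9); new modulus lcm = 252.
    Write x = 4 + 28·t and substitute into x ≡ 5 (mod 9): 28·t ≡ 5 − 4 = 1 (mod 9).
    Reduce coefficients mod 9: 1·t ≡ 1 (mod 9).
    So t ≡ 1 (mod 9).
    Then x = 4 + 28·1 = 32, valid modulo lcm(28, 9) = 252: x ≡ 32 (mod 252).
  Combine with x ≡ 6 (mod 17); new modulus lcm = 4284.
    Write x = 32 + 252·t and substitute into x ≡ 6 (mod 17): 252·t ≡ 6 − 32 = -26 (mod 17).
    Reduce coefficients mod 17: 14·t ≡ 8 (mod 17).
    The inverse of 14 mod 17 is 11 (since 14·11 = 154 = 9·17 + 1), so t ≡ 11·8 = 88 ≡ 3 (mod 17).
    Then x = 32 + 252·3 = 788, valid modulo lcm(252, 17) = 4284: x ≡ 788 (mod 4284).
Verify against each original: 788 mod 7 = 4, 788 mod 4 = 0, 788 mod 9 = 5, 788 mod 17 = 6.

x ≡ 788 (mod 4284).


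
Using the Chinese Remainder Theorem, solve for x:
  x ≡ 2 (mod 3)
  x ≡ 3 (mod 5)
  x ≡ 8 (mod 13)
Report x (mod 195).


Moduli 3, 5, 13 are pairwise coprime; by CRT there is a unique solution modulo M = 3 · 5 · 13 = 195.
Solve pairwise, accumulating the modulus:
  Start with x ≡ 2 (mod 3).
  Combine with x ≡ 3 (mod 5): since gcd(3, 5) = 1, we get a unique residue mod 15.
    Write x = 2 + 3·t and substitute into x ≡ 3 (mod 5): 3·t ≡ 3 − 2 = 1 (mod 5).
    The inverse of 3 mod 5 is 2 (since 3·2 = 6 = 1·5 + 1), so t ≡ 2·1 = 2 ≡ 2 (mod 5).
    Then x = 2 + 3·2 = 8, valid modulo lcm(3, 5) = 15: x ≡ 8 (mod 15).
  Combine with x ≡ 8 (mod 13): since gcd(15, 13) = 1, we get a unique residue mod 195.
    Write x = 8 + 15·t and substitute into x ≡ 8 (mod 13): 15·t ≡ 8 − 8 = 0 (mod 13).
    Reduce coefficients mod 13: 2·t ≡ 0 (mod 13).
    The inverse of 2 mod 13 is 7 (since 2·7 = 14 = 1·13 + 1), so t ≡ 7·0 = 0 ≡ 0 (mod 13).
    Then x = 8 + 15·0 = 8, valid modulo lcm(15, 13) = 195: x ≡ 8 (mod 195).
Verify: 8 mod 3 = 2 ✓, 8 mod 5 = 3 ✓, 8 mod 13 = 8 ✓.

x ≡ 8 (mod 195).


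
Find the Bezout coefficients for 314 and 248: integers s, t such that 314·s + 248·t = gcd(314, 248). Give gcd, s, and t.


Euclidean algorithm on (314, 248) — divide until remainder is 0:
  314 = 1 · 248 + 66
  248 = 3 · 66 + 50
  66 = 1 · 50 + 16
  50 = 3 · 16 + 2
  16 = 8 · 2 + 0
gcd(314, 248) = 2.
Track Bezout coefficients alongside the remainders: start with r₀ = 314 = a·1 + b·0 (s = 1, t = 0) and r₁ = 248 = a·0 + b·1 (s = 0, t = 1); each new remainder r_{k+1} = r_{k-1} − q_k·r_k inherits s_{k+1} = s_{k-1} − q_k·s_k, t_{k+1} = t_{k-1} − q_k·t_k, so r_k = a·s_k + b·t_k at every step:
  q = 1: r = 66, s = 1 − 1·0 = 1, t = 0 − 1·1 = -1  (check: 314·1 + 248·(-1) = 66)
  q = 3: r = 50, s = 0 − 3·1 = -3, t = 1 − 3·(-1) = 4  (check: 314·(-3) + 248·4 = 50)
  q = 1: r = 16, s = 1 − 1·(-3) = 4, t = -1 − 1·4 = -5  (check: 314·4 + 248·(-5) = 16)
  q = 3: r = 2, s = -3 − 3·4 = -15, t = 4 − 3·(-5) = 19  (check: 314·(-15) + 248·19 = 2)
The row with r = 2 (the gcd) gives the Bezout coefficients s = -15, t = 19.
Result: 314 · (-15) + 248 · (19) = 2.

gcd(314, 248) = 2; s = -15, t = 19 (check: 314·(-15) + 248·19 = 2).


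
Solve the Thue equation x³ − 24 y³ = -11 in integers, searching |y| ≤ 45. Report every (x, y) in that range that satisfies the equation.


The equation is x³ - 24y³ = -11. For fixed y, x³ = 24·y³ − 11, so a solution requires the RHS to be a perfect cube.
Strategy: iterate y from -45 to 45, compute RHS = 24·y³ − 11, and check whether it is a (positive or negative) perfect cube.
Check small values of y:
  y = 0: RHS = -11 is not a perfect cube.
  y = 1: RHS = 13 is not a perfect cube.
  y = -1: RHS = -35 is not a perfect cube.
  y = 2: RHS = 181 is not a perfect cube.
  y = -2: RHS = -203 is not a perfect cube.
  y = 3: RHS = 637 is not a perfect cube.
  y = -3: RHS = -659 is not a perfect cube.
Continuing the search up to |y| = 45 finds no solutions either.
No (x, y) in the scanned range satisfies the equation.

No integer solutions with |y| ≤ 45.


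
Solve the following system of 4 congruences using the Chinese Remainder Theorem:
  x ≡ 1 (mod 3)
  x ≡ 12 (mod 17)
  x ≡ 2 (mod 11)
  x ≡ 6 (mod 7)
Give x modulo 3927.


Product of moduli M = 3 · 17 · 11 · 7 = 3927.
Merge one congruence at a time:
  Start: x ≡ 1 (mod 3).
  Combine with x ≡ 12 (mod 17); new modulus lcm = 51.
    Write x = 1 + 3·t and substitute into x ≡ 12 (mod 17): 3·t ≡ 12 − 1 = 11 (mod 17).
    The inverse of 3 mod 17 is 6 (since 3·6 = 18 = 1·17 + 1), so t ≡ 6·11 = 66 ≡ 15 (mod 17).
    Then x = 1 + 3·15 = 46, valid modulo lcm(3, 17) = 51: x ≡ 46 (mod 51).
  Combine with x ≡ 2 (mod 11); new modulus lcm = 561.
    Write x = 46 + 51·t and substitute into x ≡ 2 (mod 11): 51·t ≡ 2 − 46 = -44 (mod 11).
    Reduce coefficients mod 11: 7·t ≡ 0 (mod 11).
    The inverse of 7 mod 11 is 8 (since 7·8 = 56 = 5·11 + 1), so t ≡ 8·0 = 0 ≡ 0 (mod 11).
    Then x = 46 + 51·0 = 46, valid modulo lcm(51, 11) = 561: x ≡ 46 (mod 561).
  Combine with x ≡ 6 (mod 7); new modulus lcm = 3927.
    Write x = 46 + 561·t and substitute into x ≡ 6 (mod 7): 561·t ≡ 6 − 46 = -40 (mod 7).
    Reduce coefficients mod 7: 1·t ≡ 2 (mod 7).
    So t ≡ 2 (mod 7).
    Then x = 46 + 561·2 = 1168, valid modulo lcm(561, 7) = 3927: x ≡ 1168 (mod 3927).
Verify against each original: 1168 mod 3 = 1, 1168 mod 17 = 12, 1168 mod 11 = 2, 1168 mod 7 = 6.

x ≡ 1168 (mod 3927).


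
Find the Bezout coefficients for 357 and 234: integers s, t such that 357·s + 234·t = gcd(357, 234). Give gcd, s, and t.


Euclidean algorithm on (357, 234) — divide until remainder is 0:
  357 = 1 · 234 + 123
  234 = 1 · 123 + 111
  123 = 1 · 111 + 12
  111 = 9 · 12 + 3
  12 = 4 · 3 + 0
gcd(357, 234) = 3.
Track Bezout coefficients alongside the remainders: start with r₀ = 357 = a·1 + b·0 (s = 1, t = 0) and r₁ = 234 = a·0 + b·1 (s = 0, t = 1); each new remainder r_{k+1} = r_{k-1} − q_k·r_k inherits s_{k+1} = s_{k-1} − q_k·s_k, t_{k+1} = t_{k-1} − q_k·t_k, so r_k = a·s_k + b·t_k at every step:
  q = 1: r = 123, s = 1 − 1·0 = 1, t = 0 − 1·1 = -1  (check: 357·1 + 234·(-1) = 123)
  q = 1: r = 111, s = 0 − 1·1 = -1, t = 1 − 1·(-1) = 2  (check: 357·(-1) + 234·2 = 111)
  q = 1: r = 12, s = 1 − 1·(-1) = 2, t = -1 − 1·2 = -3  (check: 357·2 + 234·(-3) = 12)
  q = 9: r = 3, s = -1 − 9·2 = -19, t = 2 − 9·(-3) = 29  (check: 357·(-19) + 234·29 = 3)
The row with r = 3 (the gcd) gives the Bezout coefficients s = -19, t = 29.
Result: 357 · (-19) + 234 · (29) = 3.

gcd(357, 234) = 3; s = -19, t = 29 (check: 357·(-19) + 234·29 = 3).


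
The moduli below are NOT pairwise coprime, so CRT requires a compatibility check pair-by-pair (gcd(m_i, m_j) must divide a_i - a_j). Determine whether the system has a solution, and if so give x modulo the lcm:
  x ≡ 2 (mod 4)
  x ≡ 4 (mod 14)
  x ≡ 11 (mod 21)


Moduli 4, 14, 21 are not pairwise coprime, so CRT works modulo lcm(m_i) when all pairwise compatibility conditions hold.
Pairwise compatibility: gcd(m_i, m_j) must divide a_i - a_j for every pair.
Merge one congruence at a time:
  Start: x ≡ 2 (mod 4).
  Combine with x ≡ 4 (mod 14): gcd(4, 14) = 2; 4 - 2 = 2, which IS divisible by 2, so compatible.
    Write x = 2 + 4·t and substitute into x ≡ 4 (mod 14): 4·t ≡ 4 − 2 = 2 (mod 14).
    Divide the congruence (and modulus) by g = 2: 2·t ≡ 1 (mod 7).
    The inverse of 2 mod 7 is 4 (since 2·4 = 8 = 1·7 + 1), so t ≡ 4·1 = 4 ≡ 4 (mod 7).
    Then x = 2 + 4·4 = 18, valid modulo lcm(4, 14) = 28: x ≡ 18 (mod 28).
  Combine with x ≡ 11 (mod 21): gcd(28, 21) = 7; 11 - 18 = -7, which IS divisible by 7, so compatible.
    Write x = 18 + 28·t and substitute into x ≡ 11 (mod 21): 28·t ≡ 11 − 18 = -7 (mod 21).
    Divide the congruence (and modulus) by g = 7: 4·t ≡ -1 (mod 3).
    Reduce coefficients mod 3: 1·t ≡ 2 (mod 3).
    So t ≡ 2 (mod 3).
    Then x = 18 + 28·2 = 74, valid modulo lcm(28, 21) = 84: x ≡ 74 (mod 84).
Verify: 74 mod 4 = 2, 74 mod 14 = 4, 74 mod 21 = 11.

x ≡ 74 (mod 84).
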